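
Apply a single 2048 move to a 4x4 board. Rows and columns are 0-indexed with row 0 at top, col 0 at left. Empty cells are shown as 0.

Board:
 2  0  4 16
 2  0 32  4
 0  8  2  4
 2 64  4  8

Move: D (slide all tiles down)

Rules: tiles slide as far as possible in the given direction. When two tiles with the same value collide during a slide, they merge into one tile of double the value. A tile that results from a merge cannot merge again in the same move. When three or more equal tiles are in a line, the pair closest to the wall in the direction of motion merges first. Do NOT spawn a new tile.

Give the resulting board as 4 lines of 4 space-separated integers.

Slide down:
col 0: [2, 2, 0, 2] -> [0, 0, 2, 4]
col 1: [0, 0, 8, 64] -> [0, 0, 8, 64]
col 2: [4, 32, 2, 4] -> [4, 32, 2, 4]
col 3: [16, 4, 4, 8] -> [0, 16, 8, 8]

Answer:  0  0  4  0
 0  0 32 16
 2  8  2  8
 4 64  4  8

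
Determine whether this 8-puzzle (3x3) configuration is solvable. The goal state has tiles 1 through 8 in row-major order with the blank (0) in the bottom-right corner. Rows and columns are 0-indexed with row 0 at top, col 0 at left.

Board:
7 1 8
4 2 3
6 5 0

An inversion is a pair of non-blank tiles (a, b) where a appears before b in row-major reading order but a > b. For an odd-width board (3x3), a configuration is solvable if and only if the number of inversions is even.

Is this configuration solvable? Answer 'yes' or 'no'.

Inversions (pairs i<j in row-major order where tile[i] > tile[j] > 0): 14
14 is even, so the puzzle is solvable.

Answer: yes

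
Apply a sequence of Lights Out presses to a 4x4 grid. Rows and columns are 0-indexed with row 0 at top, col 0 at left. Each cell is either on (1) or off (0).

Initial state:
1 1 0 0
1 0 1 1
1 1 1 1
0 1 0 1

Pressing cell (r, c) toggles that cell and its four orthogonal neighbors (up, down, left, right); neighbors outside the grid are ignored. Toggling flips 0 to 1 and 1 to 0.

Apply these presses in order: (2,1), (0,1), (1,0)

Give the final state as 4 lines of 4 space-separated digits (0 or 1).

After press 1 at (2,1):
1 1 0 0
1 1 1 1
0 0 0 1
0 0 0 1

After press 2 at (0,1):
0 0 1 0
1 0 1 1
0 0 0 1
0 0 0 1

After press 3 at (1,0):
1 0 1 0
0 1 1 1
1 0 0 1
0 0 0 1

Answer: 1 0 1 0
0 1 1 1
1 0 0 1
0 0 0 1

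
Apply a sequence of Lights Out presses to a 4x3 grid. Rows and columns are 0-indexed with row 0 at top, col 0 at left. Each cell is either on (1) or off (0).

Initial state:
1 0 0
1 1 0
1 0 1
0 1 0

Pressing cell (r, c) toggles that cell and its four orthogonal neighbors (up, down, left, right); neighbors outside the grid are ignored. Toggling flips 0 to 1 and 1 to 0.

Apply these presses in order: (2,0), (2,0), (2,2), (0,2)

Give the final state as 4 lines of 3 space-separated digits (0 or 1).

After press 1 at (2,0):
1 0 0
0 1 0
0 1 1
1 1 0

After press 2 at (2,0):
1 0 0
1 1 0
1 0 1
0 1 0

After press 3 at (2,2):
1 0 0
1 1 1
1 1 0
0 1 1

After press 4 at (0,2):
1 1 1
1 1 0
1 1 0
0 1 1

Answer: 1 1 1
1 1 0
1 1 0
0 1 1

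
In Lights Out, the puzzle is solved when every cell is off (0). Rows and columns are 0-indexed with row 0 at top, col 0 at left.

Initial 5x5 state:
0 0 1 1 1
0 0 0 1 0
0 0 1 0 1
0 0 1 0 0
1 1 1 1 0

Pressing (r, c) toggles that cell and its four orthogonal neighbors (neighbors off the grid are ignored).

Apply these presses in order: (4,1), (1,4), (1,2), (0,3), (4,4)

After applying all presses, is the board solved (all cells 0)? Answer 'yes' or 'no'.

Answer: no

Derivation:
After press 1 at (4,1):
0 0 1 1 1
0 0 0 1 0
0 0 1 0 1
0 1 1 0 0
0 0 0 1 0

After press 2 at (1,4):
0 0 1 1 0
0 0 0 0 1
0 0 1 0 0
0 1 1 0 0
0 0 0 1 0

After press 3 at (1,2):
0 0 0 1 0
0 1 1 1 1
0 0 0 0 0
0 1 1 0 0
0 0 0 1 0

After press 4 at (0,3):
0 0 1 0 1
0 1 1 0 1
0 0 0 0 0
0 1 1 0 0
0 0 0 1 0

After press 5 at (4,4):
0 0 1 0 1
0 1 1 0 1
0 0 0 0 0
0 1 1 0 1
0 0 0 0 1

Lights still on: 9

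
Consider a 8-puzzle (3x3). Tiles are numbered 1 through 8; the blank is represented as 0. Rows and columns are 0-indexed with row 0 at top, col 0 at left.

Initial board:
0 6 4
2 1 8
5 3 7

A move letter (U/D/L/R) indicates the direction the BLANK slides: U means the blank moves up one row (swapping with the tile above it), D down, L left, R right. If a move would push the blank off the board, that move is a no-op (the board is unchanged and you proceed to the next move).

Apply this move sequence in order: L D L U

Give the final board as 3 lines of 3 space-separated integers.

Answer: 0 6 4
2 1 8
5 3 7

Derivation:
After move 1 (L):
0 6 4
2 1 8
5 3 7

After move 2 (D):
2 6 4
0 1 8
5 3 7

After move 3 (L):
2 6 4
0 1 8
5 3 7

After move 4 (U):
0 6 4
2 1 8
5 3 7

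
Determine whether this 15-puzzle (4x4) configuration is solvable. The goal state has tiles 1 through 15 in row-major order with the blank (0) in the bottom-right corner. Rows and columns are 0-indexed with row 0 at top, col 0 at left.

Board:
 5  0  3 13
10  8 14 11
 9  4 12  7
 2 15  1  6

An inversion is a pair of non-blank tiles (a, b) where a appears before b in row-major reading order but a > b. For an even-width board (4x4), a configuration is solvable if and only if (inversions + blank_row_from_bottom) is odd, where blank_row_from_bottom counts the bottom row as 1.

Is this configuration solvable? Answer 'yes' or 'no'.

Answer: yes

Derivation:
Inversions: 59
Blank is in row 0 (0-indexed from top), which is row 4 counting from the bottom (bottom = 1).
59 + 4 = 63, which is odd, so the puzzle is solvable.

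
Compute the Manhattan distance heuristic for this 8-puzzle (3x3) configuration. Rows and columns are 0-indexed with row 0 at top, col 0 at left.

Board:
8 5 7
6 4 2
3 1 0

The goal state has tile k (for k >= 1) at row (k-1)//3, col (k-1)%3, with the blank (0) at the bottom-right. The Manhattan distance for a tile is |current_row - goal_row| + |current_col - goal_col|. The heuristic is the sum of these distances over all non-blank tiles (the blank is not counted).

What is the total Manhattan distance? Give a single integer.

Tile 8: (0,0)->(2,1) = 3
Tile 5: (0,1)->(1,1) = 1
Tile 7: (0,2)->(2,0) = 4
Tile 6: (1,0)->(1,2) = 2
Tile 4: (1,1)->(1,0) = 1
Tile 2: (1,2)->(0,1) = 2
Tile 3: (2,0)->(0,2) = 4
Tile 1: (2,1)->(0,0) = 3
Sum: 3 + 1 + 4 + 2 + 1 + 2 + 4 + 3 = 20

Answer: 20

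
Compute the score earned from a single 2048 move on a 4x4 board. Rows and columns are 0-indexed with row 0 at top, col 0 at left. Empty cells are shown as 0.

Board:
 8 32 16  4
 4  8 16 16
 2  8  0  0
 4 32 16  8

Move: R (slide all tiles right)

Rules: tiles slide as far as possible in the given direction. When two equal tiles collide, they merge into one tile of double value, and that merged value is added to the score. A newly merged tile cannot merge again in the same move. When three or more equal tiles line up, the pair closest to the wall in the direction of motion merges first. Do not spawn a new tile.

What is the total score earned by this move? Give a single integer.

Slide right:
row 0: [8, 32, 16, 4] -> [8, 32, 16, 4]  score +0 (running 0)
row 1: [4, 8, 16, 16] -> [0, 4, 8, 32]  score +32 (running 32)
row 2: [2, 8, 0, 0] -> [0, 0, 2, 8]  score +0 (running 32)
row 3: [4, 32, 16, 8] -> [4, 32, 16, 8]  score +0 (running 32)
Board after move:
 8 32 16  4
 0  4  8 32
 0  0  2  8
 4 32 16  8

Answer: 32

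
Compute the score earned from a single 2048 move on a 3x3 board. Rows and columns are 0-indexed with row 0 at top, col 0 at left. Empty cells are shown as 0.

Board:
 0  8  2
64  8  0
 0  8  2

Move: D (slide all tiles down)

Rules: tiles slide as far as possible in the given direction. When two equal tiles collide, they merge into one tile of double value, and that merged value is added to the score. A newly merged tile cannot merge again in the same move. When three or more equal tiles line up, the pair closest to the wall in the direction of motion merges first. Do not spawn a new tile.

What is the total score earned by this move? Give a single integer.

Answer: 20

Derivation:
Slide down:
col 0: [0, 64, 0] -> [0, 0, 64]  score +0 (running 0)
col 1: [8, 8, 8] -> [0, 8, 16]  score +16 (running 16)
col 2: [2, 0, 2] -> [0, 0, 4]  score +4 (running 20)
Board after move:
 0  0  0
 0  8  0
64 16  4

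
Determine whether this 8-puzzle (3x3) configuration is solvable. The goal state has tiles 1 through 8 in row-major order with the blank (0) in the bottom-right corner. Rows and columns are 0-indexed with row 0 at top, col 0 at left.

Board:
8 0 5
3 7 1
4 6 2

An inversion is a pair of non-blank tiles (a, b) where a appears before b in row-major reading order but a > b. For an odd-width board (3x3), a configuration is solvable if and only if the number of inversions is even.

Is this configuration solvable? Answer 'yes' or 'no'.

Answer: no

Derivation:
Inversions (pairs i<j in row-major order where tile[i] > tile[j] > 0): 19
19 is odd, so the puzzle is not solvable.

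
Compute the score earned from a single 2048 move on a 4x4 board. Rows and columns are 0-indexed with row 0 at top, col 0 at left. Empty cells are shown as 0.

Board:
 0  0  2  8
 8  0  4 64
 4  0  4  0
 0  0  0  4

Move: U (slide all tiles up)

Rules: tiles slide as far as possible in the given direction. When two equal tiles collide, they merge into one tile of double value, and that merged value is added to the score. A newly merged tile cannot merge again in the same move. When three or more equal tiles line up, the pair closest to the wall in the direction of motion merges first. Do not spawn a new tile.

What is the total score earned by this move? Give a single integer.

Answer: 8

Derivation:
Slide up:
col 0: [0, 8, 4, 0] -> [8, 4, 0, 0]  score +0 (running 0)
col 1: [0, 0, 0, 0] -> [0, 0, 0, 0]  score +0 (running 0)
col 2: [2, 4, 4, 0] -> [2, 8, 0, 0]  score +8 (running 8)
col 3: [8, 64, 0, 4] -> [8, 64, 4, 0]  score +0 (running 8)
Board after move:
 8  0  2  8
 4  0  8 64
 0  0  0  4
 0  0  0  0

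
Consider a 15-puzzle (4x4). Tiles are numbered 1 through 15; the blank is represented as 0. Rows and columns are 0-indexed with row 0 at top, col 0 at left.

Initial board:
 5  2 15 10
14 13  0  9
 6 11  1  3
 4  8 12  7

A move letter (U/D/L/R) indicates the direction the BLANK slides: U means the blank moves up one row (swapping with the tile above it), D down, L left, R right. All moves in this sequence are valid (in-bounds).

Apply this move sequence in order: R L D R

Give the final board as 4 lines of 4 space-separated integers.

Answer:  5  2 15 10
14 13  1  9
 6 11  3  0
 4  8 12  7

Derivation:
After move 1 (R):
 5  2 15 10
14 13  9  0
 6 11  1  3
 4  8 12  7

After move 2 (L):
 5  2 15 10
14 13  0  9
 6 11  1  3
 4  8 12  7

After move 3 (D):
 5  2 15 10
14 13  1  9
 6 11  0  3
 4  8 12  7

After move 4 (R):
 5  2 15 10
14 13  1  9
 6 11  3  0
 4  8 12  7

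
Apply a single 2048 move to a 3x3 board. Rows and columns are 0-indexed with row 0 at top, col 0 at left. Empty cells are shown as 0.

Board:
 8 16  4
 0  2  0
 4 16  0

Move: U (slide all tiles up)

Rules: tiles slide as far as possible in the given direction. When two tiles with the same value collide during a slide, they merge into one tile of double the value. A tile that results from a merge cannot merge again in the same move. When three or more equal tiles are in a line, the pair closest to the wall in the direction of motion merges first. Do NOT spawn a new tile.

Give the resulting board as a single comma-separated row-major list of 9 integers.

Slide up:
col 0: [8, 0, 4] -> [8, 4, 0]
col 1: [16, 2, 16] -> [16, 2, 16]
col 2: [4, 0, 0] -> [4, 0, 0]

Answer: 8, 16, 4, 4, 2, 0, 0, 16, 0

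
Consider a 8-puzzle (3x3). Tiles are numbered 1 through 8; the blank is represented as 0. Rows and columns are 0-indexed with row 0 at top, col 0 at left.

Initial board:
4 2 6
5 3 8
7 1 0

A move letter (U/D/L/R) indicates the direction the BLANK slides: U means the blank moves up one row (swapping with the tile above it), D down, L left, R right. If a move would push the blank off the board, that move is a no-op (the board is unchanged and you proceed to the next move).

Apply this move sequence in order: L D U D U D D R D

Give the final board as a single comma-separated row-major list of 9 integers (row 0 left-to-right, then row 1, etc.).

Answer: 4, 2, 6, 5, 3, 8, 7, 1, 0

Derivation:
After move 1 (L):
4 2 6
5 3 8
7 0 1

After move 2 (D):
4 2 6
5 3 8
7 0 1

After move 3 (U):
4 2 6
5 0 8
7 3 1

After move 4 (D):
4 2 6
5 3 8
7 0 1

After move 5 (U):
4 2 6
5 0 8
7 3 1

After move 6 (D):
4 2 6
5 3 8
7 0 1

After move 7 (D):
4 2 6
5 3 8
7 0 1

After move 8 (R):
4 2 6
5 3 8
7 1 0

After move 9 (D):
4 2 6
5 3 8
7 1 0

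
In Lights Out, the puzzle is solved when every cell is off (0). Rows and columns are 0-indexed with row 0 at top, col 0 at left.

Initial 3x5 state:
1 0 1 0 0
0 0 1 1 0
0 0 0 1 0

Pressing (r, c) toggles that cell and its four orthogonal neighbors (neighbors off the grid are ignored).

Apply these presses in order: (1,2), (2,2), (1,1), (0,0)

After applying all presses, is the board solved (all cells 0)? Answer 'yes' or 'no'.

Answer: yes

Derivation:
After press 1 at (1,2):
1 0 0 0 0
0 1 0 0 0
0 0 1 1 0

After press 2 at (2,2):
1 0 0 0 0
0 1 1 0 0
0 1 0 0 0

After press 3 at (1,1):
1 1 0 0 0
1 0 0 0 0
0 0 0 0 0

After press 4 at (0,0):
0 0 0 0 0
0 0 0 0 0
0 0 0 0 0

Lights still on: 0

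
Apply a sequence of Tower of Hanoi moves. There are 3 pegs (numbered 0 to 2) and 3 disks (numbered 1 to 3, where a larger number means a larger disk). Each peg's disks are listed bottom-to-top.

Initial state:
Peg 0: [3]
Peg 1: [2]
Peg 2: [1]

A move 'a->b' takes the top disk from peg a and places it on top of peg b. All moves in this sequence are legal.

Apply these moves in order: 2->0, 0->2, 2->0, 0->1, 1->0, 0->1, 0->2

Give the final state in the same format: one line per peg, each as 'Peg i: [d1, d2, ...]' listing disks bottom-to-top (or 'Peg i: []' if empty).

Answer: Peg 0: []
Peg 1: [2, 1]
Peg 2: [3]

Derivation:
After move 1 (2->0):
Peg 0: [3, 1]
Peg 1: [2]
Peg 2: []

After move 2 (0->2):
Peg 0: [3]
Peg 1: [2]
Peg 2: [1]

After move 3 (2->0):
Peg 0: [3, 1]
Peg 1: [2]
Peg 2: []

After move 4 (0->1):
Peg 0: [3]
Peg 1: [2, 1]
Peg 2: []

After move 5 (1->0):
Peg 0: [3, 1]
Peg 1: [2]
Peg 2: []

After move 6 (0->1):
Peg 0: [3]
Peg 1: [2, 1]
Peg 2: []

After move 7 (0->2):
Peg 0: []
Peg 1: [2, 1]
Peg 2: [3]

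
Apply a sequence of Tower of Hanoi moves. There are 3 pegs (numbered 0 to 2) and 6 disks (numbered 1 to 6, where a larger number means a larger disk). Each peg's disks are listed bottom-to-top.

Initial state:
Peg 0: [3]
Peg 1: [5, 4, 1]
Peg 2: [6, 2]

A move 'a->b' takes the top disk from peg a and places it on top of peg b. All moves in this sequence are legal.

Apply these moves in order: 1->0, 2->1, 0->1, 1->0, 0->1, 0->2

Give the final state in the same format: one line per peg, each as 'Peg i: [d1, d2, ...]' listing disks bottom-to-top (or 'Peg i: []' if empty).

After move 1 (1->0):
Peg 0: [3, 1]
Peg 1: [5, 4]
Peg 2: [6, 2]

After move 2 (2->1):
Peg 0: [3, 1]
Peg 1: [5, 4, 2]
Peg 2: [6]

After move 3 (0->1):
Peg 0: [3]
Peg 1: [5, 4, 2, 1]
Peg 2: [6]

After move 4 (1->0):
Peg 0: [3, 1]
Peg 1: [5, 4, 2]
Peg 2: [6]

After move 5 (0->1):
Peg 0: [3]
Peg 1: [5, 4, 2, 1]
Peg 2: [6]

After move 6 (0->2):
Peg 0: []
Peg 1: [5, 4, 2, 1]
Peg 2: [6, 3]

Answer: Peg 0: []
Peg 1: [5, 4, 2, 1]
Peg 2: [6, 3]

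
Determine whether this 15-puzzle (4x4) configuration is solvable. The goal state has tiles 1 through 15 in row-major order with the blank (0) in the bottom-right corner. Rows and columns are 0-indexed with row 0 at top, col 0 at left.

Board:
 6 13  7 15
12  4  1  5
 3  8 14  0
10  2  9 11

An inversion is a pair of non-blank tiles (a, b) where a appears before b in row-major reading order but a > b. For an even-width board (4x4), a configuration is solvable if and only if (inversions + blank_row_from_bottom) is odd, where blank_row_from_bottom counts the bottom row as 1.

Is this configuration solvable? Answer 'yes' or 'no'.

Answer: no

Derivation:
Inversions: 54
Blank is in row 2 (0-indexed from top), which is row 2 counting from the bottom (bottom = 1).
54 + 2 = 56, which is even, so the puzzle is not solvable.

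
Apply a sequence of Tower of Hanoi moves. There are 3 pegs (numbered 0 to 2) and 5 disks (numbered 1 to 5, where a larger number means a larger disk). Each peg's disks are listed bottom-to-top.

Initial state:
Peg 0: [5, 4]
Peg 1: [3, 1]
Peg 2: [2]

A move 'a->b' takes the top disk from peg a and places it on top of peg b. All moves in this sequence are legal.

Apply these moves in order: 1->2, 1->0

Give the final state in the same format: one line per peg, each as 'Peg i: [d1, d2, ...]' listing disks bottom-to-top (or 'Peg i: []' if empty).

After move 1 (1->2):
Peg 0: [5, 4]
Peg 1: [3]
Peg 2: [2, 1]

After move 2 (1->0):
Peg 0: [5, 4, 3]
Peg 1: []
Peg 2: [2, 1]

Answer: Peg 0: [5, 4, 3]
Peg 1: []
Peg 2: [2, 1]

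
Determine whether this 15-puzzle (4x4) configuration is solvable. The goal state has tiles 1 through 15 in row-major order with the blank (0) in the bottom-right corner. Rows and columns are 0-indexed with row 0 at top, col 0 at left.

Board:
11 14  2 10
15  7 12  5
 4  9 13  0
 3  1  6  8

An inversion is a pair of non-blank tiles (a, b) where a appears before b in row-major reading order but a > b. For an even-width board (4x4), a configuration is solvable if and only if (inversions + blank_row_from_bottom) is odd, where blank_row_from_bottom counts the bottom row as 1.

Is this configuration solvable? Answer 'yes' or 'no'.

Inversions: 67
Blank is in row 2 (0-indexed from top), which is row 2 counting from the bottom (bottom = 1).
67 + 2 = 69, which is odd, so the puzzle is solvable.

Answer: yes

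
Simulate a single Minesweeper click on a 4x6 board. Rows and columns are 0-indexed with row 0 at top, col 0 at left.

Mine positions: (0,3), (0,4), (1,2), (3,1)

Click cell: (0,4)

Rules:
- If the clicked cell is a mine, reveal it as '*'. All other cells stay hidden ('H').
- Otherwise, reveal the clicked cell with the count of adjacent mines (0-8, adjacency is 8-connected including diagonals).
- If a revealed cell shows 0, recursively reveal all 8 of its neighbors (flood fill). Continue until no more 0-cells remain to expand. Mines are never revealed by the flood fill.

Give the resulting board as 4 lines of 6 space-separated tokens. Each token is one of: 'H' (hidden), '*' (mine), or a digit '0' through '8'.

H H H H * H
H H H H H H
H H H H H H
H H H H H H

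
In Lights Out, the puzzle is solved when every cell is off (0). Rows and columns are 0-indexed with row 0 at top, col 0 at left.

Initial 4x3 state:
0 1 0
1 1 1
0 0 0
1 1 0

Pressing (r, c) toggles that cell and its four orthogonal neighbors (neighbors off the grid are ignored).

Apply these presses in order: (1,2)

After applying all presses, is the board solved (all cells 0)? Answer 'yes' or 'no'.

Answer: no

Derivation:
After press 1 at (1,2):
0 1 1
1 0 0
0 0 1
1 1 0

Lights still on: 6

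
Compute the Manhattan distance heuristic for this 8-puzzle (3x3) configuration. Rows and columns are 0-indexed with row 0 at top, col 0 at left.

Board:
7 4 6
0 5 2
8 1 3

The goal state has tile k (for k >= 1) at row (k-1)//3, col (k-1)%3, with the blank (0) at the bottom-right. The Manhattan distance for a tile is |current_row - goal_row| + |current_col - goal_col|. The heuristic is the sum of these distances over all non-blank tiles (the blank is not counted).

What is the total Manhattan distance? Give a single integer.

Answer: 13

Derivation:
Tile 7: (0,0)->(2,0) = 2
Tile 4: (0,1)->(1,0) = 2
Tile 6: (0,2)->(1,2) = 1
Tile 5: (1,1)->(1,1) = 0
Tile 2: (1,2)->(0,1) = 2
Tile 8: (2,0)->(2,1) = 1
Tile 1: (2,1)->(0,0) = 3
Tile 3: (2,2)->(0,2) = 2
Sum: 2 + 2 + 1 + 0 + 2 + 1 + 3 + 2 = 13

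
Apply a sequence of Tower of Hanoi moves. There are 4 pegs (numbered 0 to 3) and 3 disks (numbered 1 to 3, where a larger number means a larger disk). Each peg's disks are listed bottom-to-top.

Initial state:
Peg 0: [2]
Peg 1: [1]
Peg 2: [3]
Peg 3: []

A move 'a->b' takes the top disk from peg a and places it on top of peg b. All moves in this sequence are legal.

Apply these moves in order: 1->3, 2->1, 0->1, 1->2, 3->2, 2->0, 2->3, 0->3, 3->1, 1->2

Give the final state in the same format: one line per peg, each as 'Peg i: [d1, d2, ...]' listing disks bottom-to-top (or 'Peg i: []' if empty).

After move 1 (1->3):
Peg 0: [2]
Peg 1: []
Peg 2: [3]
Peg 3: [1]

After move 2 (2->1):
Peg 0: [2]
Peg 1: [3]
Peg 2: []
Peg 3: [1]

After move 3 (0->1):
Peg 0: []
Peg 1: [3, 2]
Peg 2: []
Peg 3: [1]

After move 4 (1->2):
Peg 0: []
Peg 1: [3]
Peg 2: [2]
Peg 3: [1]

After move 5 (3->2):
Peg 0: []
Peg 1: [3]
Peg 2: [2, 1]
Peg 3: []

After move 6 (2->0):
Peg 0: [1]
Peg 1: [3]
Peg 2: [2]
Peg 3: []

After move 7 (2->3):
Peg 0: [1]
Peg 1: [3]
Peg 2: []
Peg 3: [2]

After move 8 (0->3):
Peg 0: []
Peg 1: [3]
Peg 2: []
Peg 3: [2, 1]

After move 9 (3->1):
Peg 0: []
Peg 1: [3, 1]
Peg 2: []
Peg 3: [2]

After move 10 (1->2):
Peg 0: []
Peg 1: [3]
Peg 2: [1]
Peg 3: [2]

Answer: Peg 0: []
Peg 1: [3]
Peg 2: [1]
Peg 3: [2]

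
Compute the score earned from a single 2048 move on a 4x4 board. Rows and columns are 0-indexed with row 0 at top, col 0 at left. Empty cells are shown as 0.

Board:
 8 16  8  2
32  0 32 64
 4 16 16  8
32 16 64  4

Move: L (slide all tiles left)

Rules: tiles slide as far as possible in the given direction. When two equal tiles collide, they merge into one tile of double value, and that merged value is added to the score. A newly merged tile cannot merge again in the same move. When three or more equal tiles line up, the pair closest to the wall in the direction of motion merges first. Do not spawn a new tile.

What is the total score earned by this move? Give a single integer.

Slide left:
row 0: [8, 16, 8, 2] -> [8, 16, 8, 2]  score +0 (running 0)
row 1: [32, 0, 32, 64] -> [64, 64, 0, 0]  score +64 (running 64)
row 2: [4, 16, 16, 8] -> [4, 32, 8, 0]  score +32 (running 96)
row 3: [32, 16, 64, 4] -> [32, 16, 64, 4]  score +0 (running 96)
Board after move:
 8 16  8  2
64 64  0  0
 4 32  8  0
32 16 64  4

Answer: 96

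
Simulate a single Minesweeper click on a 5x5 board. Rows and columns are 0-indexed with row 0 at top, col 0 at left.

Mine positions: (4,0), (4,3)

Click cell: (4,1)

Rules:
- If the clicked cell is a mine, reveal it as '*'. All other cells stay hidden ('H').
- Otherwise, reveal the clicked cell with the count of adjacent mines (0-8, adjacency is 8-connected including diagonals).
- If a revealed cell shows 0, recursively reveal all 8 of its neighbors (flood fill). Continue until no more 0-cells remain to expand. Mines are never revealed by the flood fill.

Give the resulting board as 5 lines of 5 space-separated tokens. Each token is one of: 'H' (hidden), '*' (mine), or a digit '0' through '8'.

H H H H H
H H H H H
H H H H H
H H H H H
H 1 H H H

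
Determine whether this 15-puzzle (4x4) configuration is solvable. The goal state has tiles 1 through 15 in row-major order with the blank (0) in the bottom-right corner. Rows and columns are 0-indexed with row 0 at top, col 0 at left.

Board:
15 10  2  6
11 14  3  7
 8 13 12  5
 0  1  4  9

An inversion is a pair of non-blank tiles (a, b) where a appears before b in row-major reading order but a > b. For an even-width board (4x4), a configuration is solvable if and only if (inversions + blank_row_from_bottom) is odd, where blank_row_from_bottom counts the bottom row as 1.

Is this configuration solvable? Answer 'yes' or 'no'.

Inversions: 62
Blank is in row 3 (0-indexed from top), which is row 1 counting from the bottom (bottom = 1).
62 + 1 = 63, which is odd, so the puzzle is solvable.

Answer: yes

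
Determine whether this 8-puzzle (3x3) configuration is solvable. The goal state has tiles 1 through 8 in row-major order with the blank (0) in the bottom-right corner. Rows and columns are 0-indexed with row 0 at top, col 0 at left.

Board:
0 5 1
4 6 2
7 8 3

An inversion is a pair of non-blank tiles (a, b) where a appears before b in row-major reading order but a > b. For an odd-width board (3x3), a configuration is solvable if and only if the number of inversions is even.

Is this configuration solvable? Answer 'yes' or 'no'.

Inversions (pairs i<j in row-major order where tile[i] > tile[j] > 0): 10
10 is even, so the puzzle is solvable.

Answer: yes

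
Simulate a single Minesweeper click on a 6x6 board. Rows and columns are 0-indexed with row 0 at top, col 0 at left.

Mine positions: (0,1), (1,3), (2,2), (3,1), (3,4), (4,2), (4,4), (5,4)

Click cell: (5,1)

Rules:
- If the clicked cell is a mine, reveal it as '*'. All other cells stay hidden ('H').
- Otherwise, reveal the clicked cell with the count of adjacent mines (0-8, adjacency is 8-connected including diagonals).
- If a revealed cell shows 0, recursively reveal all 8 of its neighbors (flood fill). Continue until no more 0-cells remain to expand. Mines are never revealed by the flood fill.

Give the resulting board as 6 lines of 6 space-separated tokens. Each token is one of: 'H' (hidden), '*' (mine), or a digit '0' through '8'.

H H H H H H
H H H H H H
H H H H H H
H H H H H H
H H H H H H
H 1 H H H H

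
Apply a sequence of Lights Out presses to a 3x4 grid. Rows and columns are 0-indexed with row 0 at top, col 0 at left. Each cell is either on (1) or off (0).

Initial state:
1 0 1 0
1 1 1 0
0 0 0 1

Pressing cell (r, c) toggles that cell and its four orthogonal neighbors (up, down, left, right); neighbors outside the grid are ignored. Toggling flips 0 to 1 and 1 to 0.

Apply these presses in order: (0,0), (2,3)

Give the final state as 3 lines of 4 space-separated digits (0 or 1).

Answer: 0 1 1 0
0 1 1 1
0 0 1 0

Derivation:
After press 1 at (0,0):
0 1 1 0
0 1 1 0
0 0 0 1

After press 2 at (2,3):
0 1 1 0
0 1 1 1
0 0 1 0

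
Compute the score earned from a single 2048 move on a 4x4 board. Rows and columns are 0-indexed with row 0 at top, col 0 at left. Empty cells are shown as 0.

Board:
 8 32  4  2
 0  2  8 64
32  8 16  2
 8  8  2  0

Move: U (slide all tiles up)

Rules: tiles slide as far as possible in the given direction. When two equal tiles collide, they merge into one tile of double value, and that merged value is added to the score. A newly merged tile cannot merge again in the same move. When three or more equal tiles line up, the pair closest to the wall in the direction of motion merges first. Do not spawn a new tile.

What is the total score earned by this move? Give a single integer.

Slide up:
col 0: [8, 0, 32, 8] -> [8, 32, 8, 0]  score +0 (running 0)
col 1: [32, 2, 8, 8] -> [32, 2, 16, 0]  score +16 (running 16)
col 2: [4, 8, 16, 2] -> [4, 8, 16, 2]  score +0 (running 16)
col 3: [2, 64, 2, 0] -> [2, 64, 2, 0]  score +0 (running 16)
Board after move:
 8 32  4  2
32  2  8 64
 8 16 16  2
 0  0  2  0

Answer: 16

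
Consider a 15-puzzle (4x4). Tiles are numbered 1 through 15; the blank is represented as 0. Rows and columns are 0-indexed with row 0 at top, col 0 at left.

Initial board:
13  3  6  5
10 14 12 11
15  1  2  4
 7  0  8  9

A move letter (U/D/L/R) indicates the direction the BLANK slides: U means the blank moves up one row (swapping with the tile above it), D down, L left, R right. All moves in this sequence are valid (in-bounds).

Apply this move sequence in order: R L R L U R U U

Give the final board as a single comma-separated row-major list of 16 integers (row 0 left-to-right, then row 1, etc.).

After move 1 (R):
13  3  6  5
10 14 12 11
15  1  2  4
 7  8  0  9

After move 2 (L):
13  3  6  5
10 14 12 11
15  1  2  4
 7  0  8  9

After move 3 (R):
13  3  6  5
10 14 12 11
15  1  2  4
 7  8  0  9

After move 4 (L):
13  3  6  5
10 14 12 11
15  1  2  4
 7  0  8  9

After move 5 (U):
13  3  6  5
10 14 12 11
15  0  2  4
 7  1  8  9

After move 6 (R):
13  3  6  5
10 14 12 11
15  2  0  4
 7  1  8  9

After move 7 (U):
13  3  6  5
10 14  0 11
15  2 12  4
 7  1  8  9

After move 8 (U):
13  3  0  5
10 14  6 11
15  2 12  4
 7  1  8  9

Answer: 13, 3, 0, 5, 10, 14, 6, 11, 15, 2, 12, 4, 7, 1, 8, 9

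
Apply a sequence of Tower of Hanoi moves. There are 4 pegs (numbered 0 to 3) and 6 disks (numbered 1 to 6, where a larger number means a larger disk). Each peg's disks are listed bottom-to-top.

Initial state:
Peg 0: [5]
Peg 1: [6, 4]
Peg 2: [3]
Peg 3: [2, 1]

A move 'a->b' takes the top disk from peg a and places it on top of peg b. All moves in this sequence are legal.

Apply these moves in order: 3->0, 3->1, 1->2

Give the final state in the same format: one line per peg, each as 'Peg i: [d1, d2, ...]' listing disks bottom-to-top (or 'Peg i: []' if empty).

Answer: Peg 0: [5, 1]
Peg 1: [6, 4]
Peg 2: [3, 2]
Peg 3: []

Derivation:
After move 1 (3->0):
Peg 0: [5, 1]
Peg 1: [6, 4]
Peg 2: [3]
Peg 3: [2]

After move 2 (3->1):
Peg 0: [5, 1]
Peg 1: [6, 4, 2]
Peg 2: [3]
Peg 3: []

After move 3 (1->2):
Peg 0: [5, 1]
Peg 1: [6, 4]
Peg 2: [3, 2]
Peg 3: []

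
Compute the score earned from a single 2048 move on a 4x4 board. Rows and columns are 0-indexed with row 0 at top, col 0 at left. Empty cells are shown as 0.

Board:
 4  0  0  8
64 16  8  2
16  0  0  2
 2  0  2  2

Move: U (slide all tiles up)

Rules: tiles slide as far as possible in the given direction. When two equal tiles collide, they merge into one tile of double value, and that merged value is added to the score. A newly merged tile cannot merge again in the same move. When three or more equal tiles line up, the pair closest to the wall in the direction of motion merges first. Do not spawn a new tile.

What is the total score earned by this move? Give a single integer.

Answer: 4

Derivation:
Slide up:
col 0: [4, 64, 16, 2] -> [4, 64, 16, 2]  score +0 (running 0)
col 1: [0, 16, 0, 0] -> [16, 0, 0, 0]  score +0 (running 0)
col 2: [0, 8, 0, 2] -> [8, 2, 0, 0]  score +0 (running 0)
col 3: [8, 2, 2, 2] -> [8, 4, 2, 0]  score +4 (running 4)
Board after move:
 4 16  8  8
64  0  2  4
16  0  0  2
 2  0  0  0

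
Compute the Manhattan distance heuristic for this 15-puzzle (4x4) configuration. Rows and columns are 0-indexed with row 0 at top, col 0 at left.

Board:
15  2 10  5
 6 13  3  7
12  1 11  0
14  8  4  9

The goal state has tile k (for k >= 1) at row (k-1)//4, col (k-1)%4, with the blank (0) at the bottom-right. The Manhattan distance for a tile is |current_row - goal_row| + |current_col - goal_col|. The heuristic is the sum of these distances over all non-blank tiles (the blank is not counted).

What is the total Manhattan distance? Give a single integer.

Answer: 37

Derivation:
Tile 15: (0,0)->(3,2) = 5
Tile 2: (0,1)->(0,1) = 0
Tile 10: (0,2)->(2,1) = 3
Tile 5: (0,3)->(1,0) = 4
Tile 6: (1,0)->(1,1) = 1
Tile 13: (1,1)->(3,0) = 3
Tile 3: (1,2)->(0,2) = 1
Tile 7: (1,3)->(1,2) = 1
Tile 12: (2,0)->(2,3) = 3
Tile 1: (2,1)->(0,0) = 3
Tile 11: (2,2)->(2,2) = 0
Tile 14: (3,0)->(3,1) = 1
Tile 8: (3,1)->(1,3) = 4
Tile 4: (3,2)->(0,3) = 4
Tile 9: (3,3)->(2,0) = 4
Sum: 5 + 0 + 3 + 4 + 1 + 3 + 1 + 1 + 3 + 3 + 0 + 1 + 4 + 4 + 4 = 37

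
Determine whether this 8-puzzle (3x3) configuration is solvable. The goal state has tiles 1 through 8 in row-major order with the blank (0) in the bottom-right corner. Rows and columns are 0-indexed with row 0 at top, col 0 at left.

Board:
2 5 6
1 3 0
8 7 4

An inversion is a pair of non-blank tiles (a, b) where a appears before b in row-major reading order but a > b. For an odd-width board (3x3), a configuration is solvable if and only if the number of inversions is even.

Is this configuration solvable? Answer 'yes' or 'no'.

Inversions (pairs i<j in row-major order where tile[i] > tile[j] > 0): 10
10 is even, so the puzzle is solvable.

Answer: yes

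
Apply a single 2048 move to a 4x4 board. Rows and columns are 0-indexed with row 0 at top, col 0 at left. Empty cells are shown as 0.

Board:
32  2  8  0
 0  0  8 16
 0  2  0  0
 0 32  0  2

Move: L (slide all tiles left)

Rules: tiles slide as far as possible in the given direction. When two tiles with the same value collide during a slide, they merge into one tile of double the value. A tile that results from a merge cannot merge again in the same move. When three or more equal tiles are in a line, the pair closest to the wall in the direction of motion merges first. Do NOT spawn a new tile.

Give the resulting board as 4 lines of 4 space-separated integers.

Slide left:
row 0: [32, 2, 8, 0] -> [32, 2, 8, 0]
row 1: [0, 0, 8, 16] -> [8, 16, 0, 0]
row 2: [0, 2, 0, 0] -> [2, 0, 0, 0]
row 3: [0, 32, 0, 2] -> [32, 2, 0, 0]

Answer: 32  2  8  0
 8 16  0  0
 2  0  0  0
32  2  0  0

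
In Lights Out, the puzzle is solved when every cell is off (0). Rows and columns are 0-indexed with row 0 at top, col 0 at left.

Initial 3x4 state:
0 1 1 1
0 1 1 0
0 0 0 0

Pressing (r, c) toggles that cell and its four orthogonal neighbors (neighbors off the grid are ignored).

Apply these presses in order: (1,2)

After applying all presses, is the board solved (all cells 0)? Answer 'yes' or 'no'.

After press 1 at (1,2):
0 1 0 1
0 0 0 1
0 0 1 0

Lights still on: 4

Answer: no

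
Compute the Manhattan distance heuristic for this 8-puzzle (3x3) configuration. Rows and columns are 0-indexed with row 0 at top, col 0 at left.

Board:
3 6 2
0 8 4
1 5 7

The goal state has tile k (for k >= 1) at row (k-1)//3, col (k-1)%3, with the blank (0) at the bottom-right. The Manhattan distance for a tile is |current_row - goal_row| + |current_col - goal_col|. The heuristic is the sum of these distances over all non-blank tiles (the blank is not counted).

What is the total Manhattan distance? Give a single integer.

Tile 3: at (0,0), goal (0,2), distance |0-0|+|0-2| = 2
Tile 6: at (0,1), goal (1,2), distance |0-1|+|1-2| = 2
Tile 2: at (0,2), goal (0,1), distance |0-0|+|2-1| = 1
Tile 8: at (1,1), goal (2,1), distance |1-2|+|1-1| = 1
Tile 4: at (1,2), goal (1,0), distance |1-1|+|2-0| = 2
Tile 1: at (2,0), goal (0,0), distance |2-0|+|0-0| = 2
Tile 5: at (2,1), goal (1,1), distance |2-1|+|1-1| = 1
Tile 7: at (2,2), goal (2,0), distance |2-2|+|2-0| = 2
Sum: 2 + 2 + 1 + 1 + 2 + 2 + 1 + 2 = 13

Answer: 13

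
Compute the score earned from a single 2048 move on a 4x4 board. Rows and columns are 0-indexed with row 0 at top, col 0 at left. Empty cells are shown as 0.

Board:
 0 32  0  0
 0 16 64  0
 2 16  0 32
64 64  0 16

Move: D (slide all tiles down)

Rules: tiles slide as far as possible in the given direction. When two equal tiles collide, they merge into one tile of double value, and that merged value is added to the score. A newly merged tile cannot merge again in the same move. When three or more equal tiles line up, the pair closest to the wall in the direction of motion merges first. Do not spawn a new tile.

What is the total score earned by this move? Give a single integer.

Slide down:
col 0: [0, 0, 2, 64] -> [0, 0, 2, 64]  score +0 (running 0)
col 1: [32, 16, 16, 64] -> [0, 32, 32, 64]  score +32 (running 32)
col 2: [0, 64, 0, 0] -> [0, 0, 0, 64]  score +0 (running 32)
col 3: [0, 0, 32, 16] -> [0, 0, 32, 16]  score +0 (running 32)
Board after move:
 0  0  0  0
 0 32  0  0
 2 32  0 32
64 64 64 16

Answer: 32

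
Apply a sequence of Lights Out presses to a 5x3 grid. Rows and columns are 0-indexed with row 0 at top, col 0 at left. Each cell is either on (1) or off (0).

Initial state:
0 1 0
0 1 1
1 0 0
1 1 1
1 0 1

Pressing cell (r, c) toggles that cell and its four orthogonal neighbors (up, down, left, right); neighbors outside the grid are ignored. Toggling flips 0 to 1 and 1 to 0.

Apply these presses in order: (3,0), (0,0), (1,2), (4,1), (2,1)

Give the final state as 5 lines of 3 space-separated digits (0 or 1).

After press 1 at (3,0):
0 1 0
0 1 1
0 0 0
0 0 1
0 0 1

After press 2 at (0,0):
1 0 0
1 1 1
0 0 0
0 0 1
0 0 1

After press 3 at (1,2):
1 0 1
1 0 0
0 0 1
0 0 1
0 0 1

After press 4 at (4,1):
1 0 1
1 0 0
0 0 1
0 1 1
1 1 0

After press 5 at (2,1):
1 0 1
1 1 0
1 1 0
0 0 1
1 1 0

Answer: 1 0 1
1 1 0
1 1 0
0 0 1
1 1 0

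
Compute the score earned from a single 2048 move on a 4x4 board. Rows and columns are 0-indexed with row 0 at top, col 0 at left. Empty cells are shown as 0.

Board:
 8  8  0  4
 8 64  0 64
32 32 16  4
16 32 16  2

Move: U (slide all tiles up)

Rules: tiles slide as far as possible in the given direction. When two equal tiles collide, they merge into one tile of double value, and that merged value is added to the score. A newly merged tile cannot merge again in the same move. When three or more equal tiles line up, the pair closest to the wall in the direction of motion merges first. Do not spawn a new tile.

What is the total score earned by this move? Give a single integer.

Slide up:
col 0: [8, 8, 32, 16] -> [16, 32, 16, 0]  score +16 (running 16)
col 1: [8, 64, 32, 32] -> [8, 64, 64, 0]  score +64 (running 80)
col 2: [0, 0, 16, 16] -> [32, 0, 0, 0]  score +32 (running 112)
col 3: [4, 64, 4, 2] -> [4, 64, 4, 2]  score +0 (running 112)
Board after move:
16  8 32  4
32 64  0 64
16 64  0  4
 0  0  0  2

Answer: 112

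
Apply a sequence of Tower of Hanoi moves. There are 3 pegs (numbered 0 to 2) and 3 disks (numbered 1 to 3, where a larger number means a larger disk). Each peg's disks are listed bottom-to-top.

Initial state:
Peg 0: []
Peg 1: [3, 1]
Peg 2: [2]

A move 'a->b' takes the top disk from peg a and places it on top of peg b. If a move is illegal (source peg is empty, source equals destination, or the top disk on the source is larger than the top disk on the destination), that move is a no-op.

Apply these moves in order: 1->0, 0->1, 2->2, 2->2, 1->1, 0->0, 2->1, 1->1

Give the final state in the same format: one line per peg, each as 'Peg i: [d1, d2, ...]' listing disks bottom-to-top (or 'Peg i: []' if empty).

After move 1 (1->0):
Peg 0: [1]
Peg 1: [3]
Peg 2: [2]

After move 2 (0->1):
Peg 0: []
Peg 1: [3, 1]
Peg 2: [2]

After move 3 (2->2):
Peg 0: []
Peg 1: [3, 1]
Peg 2: [2]

After move 4 (2->2):
Peg 0: []
Peg 1: [3, 1]
Peg 2: [2]

After move 5 (1->1):
Peg 0: []
Peg 1: [3, 1]
Peg 2: [2]

After move 6 (0->0):
Peg 0: []
Peg 1: [3, 1]
Peg 2: [2]

After move 7 (2->1):
Peg 0: []
Peg 1: [3, 1]
Peg 2: [2]

After move 8 (1->1):
Peg 0: []
Peg 1: [3, 1]
Peg 2: [2]

Answer: Peg 0: []
Peg 1: [3, 1]
Peg 2: [2]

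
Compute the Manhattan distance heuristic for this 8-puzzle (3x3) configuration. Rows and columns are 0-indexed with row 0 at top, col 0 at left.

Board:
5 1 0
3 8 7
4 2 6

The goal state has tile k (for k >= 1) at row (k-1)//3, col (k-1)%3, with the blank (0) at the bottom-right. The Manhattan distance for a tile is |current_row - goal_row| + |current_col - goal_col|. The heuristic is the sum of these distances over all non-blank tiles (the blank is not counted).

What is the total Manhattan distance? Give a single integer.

Answer: 14

Derivation:
Tile 5: (0,0)->(1,1) = 2
Tile 1: (0,1)->(0,0) = 1
Tile 3: (1,0)->(0,2) = 3
Tile 8: (1,1)->(2,1) = 1
Tile 7: (1,2)->(2,0) = 3
Tile 4: (2,0)->(1,0) = 1
Tile 2: (2,1)->(0,1) = 2
Tile 6: (2,2)->(1,2) = 1
Sum: 2 + 1 + 3 + 1 + 3 + 1 + 2 + 1 = 14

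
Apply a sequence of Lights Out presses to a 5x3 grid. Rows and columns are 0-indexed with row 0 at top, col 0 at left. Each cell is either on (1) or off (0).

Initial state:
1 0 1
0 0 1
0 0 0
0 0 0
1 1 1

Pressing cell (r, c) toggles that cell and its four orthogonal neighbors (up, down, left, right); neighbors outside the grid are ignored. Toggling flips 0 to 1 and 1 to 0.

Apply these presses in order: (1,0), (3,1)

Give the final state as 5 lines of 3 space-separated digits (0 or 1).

Answer: 0 0 1
1 1 1
1 1 0
1 1 1
1 0 1

Derivation:
After press 1 at (1,0):
0 0 1
1 1 1
1 0 0
0 0 0
1 1 1

After press 2 at (3,1):
0 0 1
1 1 1
1 1 0
1 1 1
1 0 1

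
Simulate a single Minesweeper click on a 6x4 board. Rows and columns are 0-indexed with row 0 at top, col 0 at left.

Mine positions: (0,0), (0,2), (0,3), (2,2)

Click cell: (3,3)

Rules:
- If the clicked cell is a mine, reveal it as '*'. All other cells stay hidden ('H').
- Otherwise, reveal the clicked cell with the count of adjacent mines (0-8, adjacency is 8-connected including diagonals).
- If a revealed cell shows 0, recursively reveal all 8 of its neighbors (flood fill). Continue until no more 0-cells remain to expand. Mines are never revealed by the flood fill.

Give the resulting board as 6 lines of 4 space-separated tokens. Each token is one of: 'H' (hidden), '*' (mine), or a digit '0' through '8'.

H H H H
H H H H
H H H H
H H H 1
H H H H
H H H H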